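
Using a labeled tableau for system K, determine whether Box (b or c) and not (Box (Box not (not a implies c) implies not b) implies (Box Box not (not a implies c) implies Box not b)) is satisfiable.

Unsatisfiable (every branch closes)

1. Box (b or c) and not (Box (Box not (not a implies c) implies not b) implies (Box Box not (not a implies c) implies Box not b)), u
2. Box (b or c), u   [and-rule on 1]
3. not (Box (Box not (not a implies c) implies not b) implies (Box Box not (not a implies c) implies Box not b)), u   [and-rule on 1]
4. Box (Box not (not a implies c) implies not b), u   [neg-implies-rule on 3]
5. not (Box Box not (not a implies c) implies Box not b), u   [neg-implies-rule on 3]
6. Box Box not (not a implies c), u   [neg-implies-rule on 5]
7. not Box not b, u   [neg-implies-rule on 5]
8. b, v   [neg-Box-rule on 7: fresh world v, uRv]
9. b or c, v   [Box-rule on 2 via uRv]
10. Box not (not a implies c) implies not b, v   [Box-rule on 4 via uRv]
11. Box not (not a implies c), v   [Box-rule on 6 via uRv]
12. c, v   [or-rule on 9 (branches; this branch)]
13. not Box not (not a implies c), v   [implies-rule on 10 (branches; this branch)]
14. not a implies c, w   [neg-Box-rule on 13: fresh world w, vRw]
15. not (not a implies c), w   [Box-rule on 11 via vRw]
16. not a, w   [neg-implies-rule on 15]
17. not c, w   [neg-implies-rule on 15]
18. c, w   [implies-rule on 14 (branches; this branch)]
Accessibility: uRv, vRw
Branch closes: c and not c both at w.
Every branch closes; the branch above is one of them.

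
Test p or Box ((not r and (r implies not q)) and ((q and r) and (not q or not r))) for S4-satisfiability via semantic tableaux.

1. p or Box ((not r and (r implies not q)) and ((q and r) and (not q or not r))), 0
2. p, 0
Accessibility: 0R0

Satisfiable (open branch found)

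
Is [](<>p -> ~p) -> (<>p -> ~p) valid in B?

Tableau for the negation ~([](<>p -> ~p) -> (<>p -> ~p)):
1. ~([](<>p -> ~p) -> (<>p -> ~p)), 0
2. [](<>p -> ~p), 0   [~->-rule on 1]
3. ~(<>p -> ~p), 0   [~->-rule on 1]
4. <>p, 0   [~->-rule on 3]
5. p, 0   [~->-rule on 3]
6. <>p -> ~p, 0   [[]-rule on 2 via 0R0]
7. ~<>p, 0   [->-rule on 6 (branches; this branch)]
8. ~p, 0   [~<>-rule on 7 via 0R0]
Accessibility: 0R0
Branch closes: p and ~p both at 0.
All branches of the negation close; one closing branch shown above.

Valid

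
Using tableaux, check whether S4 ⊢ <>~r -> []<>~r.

Tableau for the negation ~(<>~r -> []<>~r):
1. ~(<>~r -> []<>~r), w0
2. <>~r, w0
3. ~[]<>~r, w0
4. ~r, w1
5. ~<>~r, w2
6. r, w2
Accessibility: w0Rw0, w0Rw1, w0Rw2, w1Rw1, w2Rw2
The negation has an open branch (countermodel exists).

Not valid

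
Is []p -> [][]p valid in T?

Tableau for the negation ~([]p -> [][]p):
1. ~([]p -> [][]p), 0
2. []p, 0
3. ~[][]p, 0
4. p, 0
5. ~[]p, 1
6. p, 1
7. ~p, 2
Accessibility: 0R0, 0R1, 1R1, 1R2, 2R2
The negation has an open branch (countermodel exists).

No, not valid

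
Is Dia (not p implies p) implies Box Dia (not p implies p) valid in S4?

Not valid

Tableau for the negation not (Dia (not p implies p) implies Box Dia (not p implies p)):
1. not (Dia (not p implies p) implies Box Dia (not p implies p)), u
2. Dia (not p implies p), u
3. not Box Dia (not p implies p), u
4. not p implies p, v
5. p, v
6. not Dia (not p implies p), w
7. not (not p implies p), w
8. not p, w
Accessibility: uRu, uRv, uRw, vRv, wRw
The negation has an open branch (countermodel exists).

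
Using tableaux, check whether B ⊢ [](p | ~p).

Tableau for the negation ~[](p | ~p):
1. ~[](p | ~p), w0
2. ~(p | ~p), w1
3. ~p, w1
4. p, w1
Accessibility: w0Rw0, w0Rw1, w1Rw0, w1Rw1
Branch closes: p and ~p both at w1.
Every branch of the negation's tableau closes; the branch above is one of them.

Valid in B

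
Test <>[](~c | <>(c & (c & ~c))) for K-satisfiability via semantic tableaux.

Yes, satisfiable

1. <>[](~c | <>(c & (c & ~c))), w0
2. [](~c | <>(c & (c & ~c))), w1   [<>-rule on 1: fresh world w1, w0Rw1]
Accessibility: w0Rw1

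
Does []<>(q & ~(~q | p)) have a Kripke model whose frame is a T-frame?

1. []<>(q & ~(~q | p)), 0
2. <>(q & ~(~q | p)), 0   [[]-rule on 1 via 0R0]
3. q & ~(~q | p), 1   [<>-rule on 2: fresh world 1, 0R1]
4. q, 1   [&-rule on 3]
5. ~(~q | p), 1   [&-rule on 3]
6. ~p, 1   [~|-rule on 5]
7. <>(q & ~(~q | p)), 1   [[]-rule on 1 via 0R1]
8. q & ~(~q | p), 2   [<>-rule on 7: fresh world 2, 1R2]
9. q, 2   [&-rule on 8]
10. ~(~q | p), 2   [&-rule on 8]
11. ~p, 2   [~|-rule on 10]
Accessibility: 0R0, 0R1, 1R1, 1R2, 2R2

Satisfiable (open branch found)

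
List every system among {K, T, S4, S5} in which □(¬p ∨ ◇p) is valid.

T, S4, S5

T-tableau for the negation ¬□(¬p ∨ ◇p):
1. ¬□(¬p ∨ ◇p), w0
2. ¬(¬p ∨ ◇p), w1   [¬□-rule on 1: fresh world w1, w0Rw1]
3. p, w1   [¬∨-rule on 2]
4. ¬◇p, w1   [¬∨-rule on 2]
5. ¬p, w1   [¬◇-rule on 4 via w1Rw1]
Accessibility: w0Rw0, w0Rw1, w1Rw1
Branch closes: p and ¬p both at w1.
Every branch closes (one shown): valid in T, hence also in S4, S5 (every theorem of T is a theorem of S4 and S5).
K-tableau for the negation ¬□(¬p ∨ ◇p):
1. ¬□(¬p ∨ ◇p), w0
2. ¬(¬p ∨ ◇p), w1   [¬□-rule on 1: fresh world w1, w0Rw1]
3. p, w1   [¬∨-rule on 2]
4. ¬◇p, w1   [¬∨-rule on 2]
Accessibility: w0Rw1
Complete open branch: countermodel on a K-frame, so not valid in K.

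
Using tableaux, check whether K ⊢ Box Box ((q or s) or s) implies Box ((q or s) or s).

Tableau for the negation not (Box Box ((q or s) or s) implies Box ((q or s) or s)):
1. not (Box Box ((q or s) or s) implies Box ((q or s) or s)), 0
2. Box Box ((q or s) or s), 0   [neg-implies-rule on 1]
3. not Box ((q or s) or s), 0   [neg-implies-rule on 1]
4. not ((q or s) or s), 1   [neg-Box-rule on 3: fresh world 1, 0R1]
5. not (q or s), 1   [neg-or-rule on 4]
6. not s, 1   [neg-or-rule on 4]
7. not q, 1   [neg-or-rule on 5]
8. Box ((q or s) or s), 1   [Box-rule on 2 via 0R1]
Accessibility: 0R1
The negation has an open branch (countermodel exists).

No, not valid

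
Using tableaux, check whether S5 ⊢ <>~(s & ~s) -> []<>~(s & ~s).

Valid in S5

Tableau for the negation ~(<>~(s & ~s) -> []<>~(s & ~s)):
1. ~(<>~(s & ~s) -> []<>~(s & ~s)), w0
2. <>~(s & ~s), w0
3. ~[]<>~(s & ~s), w0
4. ~(s & ~s), w1
5. s, w1
6. ~<>~(s & ~s), w2
7. s & ~s, w0
8. s, w0
9. ~s, w0
Accessibility: w0Rw0, w0Rw1, w0Rw2, w1Rw0, w1Rw1, w1Rw2, w2Rw0, w2Rw1, w2Rw2
Branch closes: s and ~s both at w0.
Every branch of the negation's tableau closes; the branch above is one of them.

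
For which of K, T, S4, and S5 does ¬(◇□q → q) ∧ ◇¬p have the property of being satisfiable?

S4-tableau for the formula:
1. ¬(◇□q → q) ∧ ◇¬p, w0
2. ¬(◇□q → q), w0
3. ◇¬p, w0
4. ◇□q, w0
5. ¬q, w0
6. ¬p, w1
7. □q, w2
8. q, w2
Accessibility: w0Rw0, w0Rw1, w0Rw2, w1Rw1, w2Rw2
Complete open branch: satisfiable in S4, hence also in K, T (this S4-model is also a K-model and a T-model).
S5-tableau for the formula:
1. ¬(◇□q → q) ∧ ◇¬p, w0
2. ¬(◇□q → q), w0
3. ◇¬p, w0
4. ◇□q, w0
5. ¬q, w0
6. ¬p, w1
7. □q, w2
8. q, w0
Accessibility: w0Rw0, w0Rw1, w0Rw2, w1Rw0, w1Rw1, w1Rw2, w2Rw0, w2Rw1, w2Rw2
Branch closes: q and ¬q both at w0.
Every branch closes (one shown): unsatisfiable in S5.

K, T, S4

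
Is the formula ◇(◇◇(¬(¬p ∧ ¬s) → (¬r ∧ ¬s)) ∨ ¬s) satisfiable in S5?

Yes, satisfiable

1. ◇(◇◇(¬(¬p ∧ ¬s) → (¬r ∧ ¬s)) ∨ ¬s), u
2. ◇◇(¬(¬p ∧ ¬s) → (¬r ∧ ¬s)) ∨ ¬s, v   [◇-rule on 1: fresh world v, uRv]
3. ¬s, v   [∨-rule on 2 (branches; this branch)]
Accessibility: uRu, uRv, vRu, vRv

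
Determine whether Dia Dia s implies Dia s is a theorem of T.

Tableau for the negation not (Dia Dia s implies Dia s):
1. not (Dia Dia s implies Dia s), w0
2. Dia Dia s, w0
3. not Dia s, w0
4. not s, w0
5. Dia s, w1
6. not s, w1
7. s, w2
Accessibility: w0Rw0, w0Rw1, w1Rw1, w1Rw2, w2Rw2
The negation has an open branch (countermodel exists).

No, not valid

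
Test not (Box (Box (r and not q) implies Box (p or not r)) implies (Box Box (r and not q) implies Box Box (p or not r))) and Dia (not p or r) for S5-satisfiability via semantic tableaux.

Unsatisfiable (every branch closes)

1. not (Box (Box (r and not q) implies Box (p or not r)) implies (Box Box (r and not q) implies Box Box (p or not r))) and Dia (not p or r), w0
2. not (Box (Box (r and not q) implies Box (p or not r)) implies (Box Box (r and not q) implies Box Box (p or not r))), w0
3. Dia (not p or r), w0
4. Box (Box (r and not q) implies Box (p or not r)), w0
5. not (Box Box (r and not q) implies Box Box (p or not r)), w0
6. Box Box (r and not q), w0
7. not Box Box (p or not r), w0
8. Box (r and not q) implies Box (p or not r), w0
9. Box (r and not q), w0
10. r and not q, w0
11. r, w0
12. not q, w0
13. Box (p or not r), w0
14. p or not r, w0
15. p, w0
16. not p or r, w1
17. Box (r and not q) implies Box (p or not r), w1
18. Box (r and not q), w1
19. r and not q, w1
20. r, w1
21. not q, w1
22. p or not r, w1
23. Box (p or not r), w1
24. p, w1
25. not Box (p or not r), w2
26. Box (r and not q) implies Box (p or not r), w2
27. Box (r and not q), w2
28. r and not q, w2
29. r, w2
30. not q, w2
31. p or not r, w2
32. Box (p or not r), w2
33. p, w2
34. not (p or not r), w3
35. not p, w3
36. r, w3
37. Box (r and not q) implies Box (p or not r), w3
38. Box (r and not q), w3
39. r and not q, w3
40. not q, w3
41. p or not r, w3
42. Box (p or not r), w3
43. not r, w3
Accessibility: w0Rw0, w0Rw1, w0Rw2, w0Rw3, w1Rw0, w1Rw1, w1Rw2, w1Rw3, w2Rw0, w2Rw1, w2Rw2, w2Rw3, w3Rw0, w3Rw1, w3Rw2, w3Rw3
Branch closes: r and not r both at w3.
All branches of the tableau close; one closing branch shown above.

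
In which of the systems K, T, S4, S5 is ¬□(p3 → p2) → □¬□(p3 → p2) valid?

S5

S5-tableau for the negation ¬(¬□(p3 → p2) → □¬□(p3 → p2)):
1. ¬(¬□(p3 → p2) → □¬□(p3 → p2)), 0
2. ¬□(p3 → p2), 0
3. ¬□¬□(p3 → p2), 0
4. ¬(p3 → p2), 1
5. p3, 1
6. ¬p2, 1
7. □(p3 → p2), 2
8. p3 → p2, 0
9. p3 → p2, 1
10. p3 → p2, 2
11. p2, 0
12. p2, 1
Accessibility: 0R0, 0R1, 0R2, 1R0, 1R1, 1R2, 2R0, 2R1, 2R2
Branch closes: p2 and ¬p2 both at 1.
Every branch closes (one shown): valid in S5.
S4-tableau for the negation ¬(¬□(p3 → p2) → □¬□(p3 → p2)):
1. ¬(¬□(p3 → p2) → □¬□(p3 → p2)), 0
2. ¬□(p3 → p2), 0
3. ¬□¬□(p3 → p2), 0
4. ¬(p3 → p2), 1
5. p3, 1
6. ¬p2, 1
7. □(p3 → p2), 2
8. p3 → p2, 2
9. p2, 2
Accessibility: 0R0, 0R1, 0R2, 1R1, 2R2
Complete open branch: countermodel on an S4-frame, so not valid in S4, nor in K, T (the same frame is also a K-frame and a T-frame).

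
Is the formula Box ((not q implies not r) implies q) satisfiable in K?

1. Box ((not q implies not r) implies q), u

Yes, satisfiable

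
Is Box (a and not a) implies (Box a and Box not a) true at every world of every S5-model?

Valid in S5

Tableau for the negation not (Box (a and not a) implies (Box a and Box not a)):
1. not (Box (a and not a) implies (Box a and Box not a)), w0
2. Box (a and not a), w0
3. not (Box a and Box not a), w0
4. a and not a, w0
5. a, w0
6. not a, w0
Accessibility: w0Rw0
Branch closes: a and not a both at w0.
Every branch of the negation's tableau closes; the branch above is one of them.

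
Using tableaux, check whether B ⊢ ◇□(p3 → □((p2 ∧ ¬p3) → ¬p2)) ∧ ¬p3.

Not valid

Tableau for the negation ¬(◇□(p3 → □((p2 ∧ ¬p3) → ¬p2)) ∧ ¬p3):
1. ¬(◇□(p3 → □((p2 ∧ ¬p3) → ¬p2)) ∧ ¬p3), 0
2. p3, 0   [¬∧-rule on 1 (branches; this branch)]
Accessibility: 0R0
The negation has an open branch (countermodel exists).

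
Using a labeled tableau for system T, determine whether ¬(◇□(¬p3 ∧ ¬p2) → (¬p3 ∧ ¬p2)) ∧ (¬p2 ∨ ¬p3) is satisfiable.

Yes, satisfiable

1. ¬(◇□(¬p3 ∧ ¬p2) → (¬p3 ∧ ¬p2)) ∧ (¬p2 ∨ ¬p3), w0
2. ¬(◇□(¬p3 ∧ ¬p2) → (¬p3 ∧ ¬p2)), w0
3. ¬p2 ∨ ¬p3, w0
4. ◇□(¬p3 ∧ ¬p2), w0
5. ¬(¬p3 ∧ ¬p2), w0
6. ¬p3, w0
7. p2, w0
8. □(¬p3 ∧ ¬p2), w1
9. ¬p3 ∧ ¬p2, w1
10. ¬p3, w1
11. ¬p2, w1
Accessibility: w0Rw0, w0Rw1, w1Rw1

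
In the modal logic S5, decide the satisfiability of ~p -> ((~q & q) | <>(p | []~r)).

1. ~p -> ((~q & q) | <>(p | []~r)), u
2. (~q & q) | <>(p | []~r), u
3. <>(p | []~r), u
4. p | []~r, v
5. []~r, v
6. ~r, u
7. ~r, v
Accessibility: uRu, uRv, vRu, vRv

Yes, satisfiable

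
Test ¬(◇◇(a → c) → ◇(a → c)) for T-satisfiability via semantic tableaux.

1. ¬(◇◇(a → c) → ◇(a → c)), w0
2. ◇◇(a → c), w0
3. ¬◇(a → c), w0
4. ¬(a → c), w0
5. a, w0
6. ¬c, w0
7. ◇(a → c), w1
8. ¬(a → c), w1
9. a, w1
10. ¬c, w1
11. a → c, w2
12. c, w2
Accessibility: w0Rw0, w0Rw1, w1Rw1, w1Rw2, w2Rw2

Satisfiable (open branch found)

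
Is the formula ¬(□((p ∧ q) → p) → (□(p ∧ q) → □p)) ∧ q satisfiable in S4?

1. ¬(□((p ∧ q) → p) → (□(p ∧ q) → □p)) ∧ q, u
2. ¬(□((p ∧ q) → p) → (□(p ∧ q) → □p)), u
3. q, u
4. □((p ∧ q) → p), u
5. ¬(□(p ∧ q) → □p), u
6. □(p ∧ q), u
7. ¬□p, u
8. (p ∧ q) → p, u
9. p ∧ q, u
10. p, u
11. ¬p, v
12. (p ∧ q) → p, v
13. p ∧ q, v
14. p, v
15. q, v
Accessibility: uRu, uRv, vRv
Branch closes: p and ¬p both at v.
All branches of the tableau close; one closing branch shown above.

No, unsatisfiable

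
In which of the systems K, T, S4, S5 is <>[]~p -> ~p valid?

S5-tableau for the negation ~(<>[]~p -> ~p):
1. ~(<>[]~p -> ~p), 0
2. <>[]~p, 0
3. p, 0
4. []~p, 1
5. ~p, 0
Accessibility: 0R0, 0R1, 1R0, 1R1
Branch closes: p and ~p both at 0.
Every branch closes (one shown): valid in S5.
S4-tableau for the negation ~(<>[]~p -> ~p):
1. ~(<>[]~p -> ~p), 0
2. <>[]~p, 0
3. p, 0
4. []~p, 1
5. ~p, 1
Accessibility: 0R0, 0R1, 1R1
Complete open branch: countermodel on an S4-frame, so not valid in S4, nor in K, T (the same frame is also a K-frame and a T-frame).

S5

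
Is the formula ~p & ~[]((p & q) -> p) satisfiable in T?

Unsatisfiable

1. ~p & ~[]((p & q) -> p), u
2. ~p, u
3. ~[]((p & q) -> p), u
4. ~((p & q) -> p), v
5. p & q, v
6. ~p, v
7. p, v
8. q, v
Accessibility: uRu, uRv, vRv
Branch closes: p and ~p both at v.
Every branch closes; the branch above is one of them.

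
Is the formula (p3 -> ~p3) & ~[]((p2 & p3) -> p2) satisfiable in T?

1. (p3 -> ~p3) & ~[]((p2 & p3) -> p2), 0
2. p3 -> ~p3, 0
3. ~[]((p2 & p3) -> p2), 0
4. ~p3, 0
5. ~((p2 & p3) -> p2), 1
6. p2 & p3, 1
7. ~p2, 1
8. p2, 1
9. p3, 1
Accessibility: 0R0, 0R1, 1R1
Branch closes: p2 and ~p2 both at 1.
Every branch closes; the branch above is one of them.

No, unsatisfiable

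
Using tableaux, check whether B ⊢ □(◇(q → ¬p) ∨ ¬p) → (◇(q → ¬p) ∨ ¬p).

Tableau for the negation ¬(□(◇(q → ¬p) ∨ ¬p) → (◇(q → ¬p) ∨ ¬p)):
1. ¬(□(◇(q → ¬p) ∨ ¬p) → (◇(q → ¬p) ∨ ¬p)), u
2. □(◇(q → ¬p) ∨ ¬p), u
3. ¬(◇(q → ¬p) ∨ ¬p), u
4. ¬◇(q → ¬p), u
5. p, u
6. ◇(q → ¬p) ∨ ¬p, u
7. ¬(q → ¬p), u
8. q, u
9. ◇(q → ¬p), u
10. q → ¬p, v
11. ◇(q → ¬p) ∨ ¬p, v
12. ¬(q → ¬p), v
13. q, v
14. p, v
15. ¬p, v
Accessibility: uRu, uRv, vRu, vRv
Branch closes: p and ¬p both at v.
All branches of the negation close; one closing branch shown above.

Yes, valid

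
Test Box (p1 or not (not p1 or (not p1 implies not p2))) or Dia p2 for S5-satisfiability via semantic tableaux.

Satisfiable (open branch found)

1. Box (p1 or not (not p1 or (not p1 implies not p2))) or Dia p2, 0
2. Dia p2, 0
3. p2, 1
Accessibility: 0R0, 0R1, 1R0, 1R1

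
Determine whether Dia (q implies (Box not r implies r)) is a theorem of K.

Tableau for the negation not Dia (q implies (Box not r implies r)):
1. not Dia (q implies (Box not r implies r)), u
The negation has an open branch (countermodel exists).

Not valid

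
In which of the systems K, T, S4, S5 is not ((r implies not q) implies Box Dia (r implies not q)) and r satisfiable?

S5-tableau for the formula:
1. not ((r implies not q) implies Box Dia (r implies not q)) and r, u
2. not ((r implies not q) implies Box Dia (r implies not q)), u
3. r, u
4. r implies not q, u
5. not Box Dia (r implies not q), u
6. not q, u
7. not Dia (r implies not q), v
8. not (r implies not q), u
9. q, u
Accessibility: uRu, uRv, vRu, vRv
Branch closes: q and not q both at u.
Every branch closes (one shown): unsatisfiable in S5.
S4-tableau for the formula:
1. not ((r implies not q) implies Box Dia (r implies not q)) and r, u
2. not ((r implies not q) implies Box Dia (r implies not q)), u
3. r, u
4. r implies not q, u
5. not Box Dia (r implies not q), u
6. not q, u
7. not Dia (r implies not q), v
8. not (r implies not q), v
9. r, v
10. q, v
Accessibility: uRu, uRv, vRv
Complete open branch: satisfiable in S4, hence also in K, T (this S4-model is also a K-model and a T-model).

K, T, S4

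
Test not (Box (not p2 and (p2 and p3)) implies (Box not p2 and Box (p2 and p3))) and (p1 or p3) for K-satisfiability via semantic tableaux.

1. not (Box (not p2 and (p2 and p3)) implies (Box not p2 and Box (p2 and p3))) and (p1 or p3), u
2. not (Box (not p2 and (p2 and p3)) implies (Box not p2 and Box (p2 and p3))), u
3. p1 or p3, u
4. Box (not p2 and (p2 and p3)), u
5. not (Box not p2 and Box (p2 and p3)), u
6. p3, u
7. not Box (p2 and p3), u
8. not (p2 and p3), v
9. not p2 and (p2 and p3), v
10. not p2, v
11. p2 and p3, v
12. p2, v
13. p3, v
Accessibility: uRv
Branch closes: p2 and not p2 both at v.
Every branch closes; the branch above is one of them.

No, unsatisfiable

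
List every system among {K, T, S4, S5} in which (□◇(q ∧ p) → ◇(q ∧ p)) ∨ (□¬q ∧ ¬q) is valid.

T, S4, S5

K-tableau for the negation ¬((□◇(q ∧ p) → ◇(q ∧ p)) ∨ (□¬q ∧ ¬q)):
1. ¬((□◇(q ∧ p) → ◇(q ∧ p)) ∨ (□¬q ∧ ¬q)), u
2. ¬(□◇(q ∧ p) → ◇(q ∧ p)), u
3. ¬(□¬q ∧ ¬q), u
4. □◇(q ∧ p), u
5. ¬◇(q ∧ p), u
6. q, u
Complete open branch: countermodel on a K-frame, so not valid in K.
T-tableau for the negation ¬((□◇(q ∧ p) → ◇(q ∧ p)) ∨ (□¬q ∧ ¬q)):
1. ¬((□◇(q ∧ p) → ◇(q ∧ p)) ∨ (□¬q ∧ ¬q)), u
2. ¬(□◇(q ∧ p) → ◇(q ∧ p)), u
3. ¬(□¬q ∧ ¬q), u
4. □◇(q ∧ p), u
5. ¬◇(q ∧ p), u
6. ◇(q ∧ p), u
7. ¬(q ∧ p), u
8. q, u
9. ¬p, u
10. q ∧ p, v
11. q, v
12. p, v
13. ◇(q ∧ p), v
14. ¬(q ∧ p), v
15. ¬p, v
Accessibility: uRu, uRv, vRv
Branch closes: p and ¬p both at v.
Every branch closes (one shown): valid in T, hence also in S4, S5 (every theorem of T is a theorem of S4 and S5).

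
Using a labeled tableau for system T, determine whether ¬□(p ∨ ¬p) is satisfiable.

No, unsatisfiable

1. ¬□(p ∨ ¬p), u
2. ¬(p ∨ ¬p), v
3. ¬p, v
4. p, v
Accessibility: uRu, uRv, vRv
Branch closes: p and ¬p both at v.
(One branch shown.) All branches close.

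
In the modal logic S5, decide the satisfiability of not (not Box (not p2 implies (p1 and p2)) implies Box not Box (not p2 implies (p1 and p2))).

1. not (not Box (not p2 implies (p1 and p2)) implies Box not Box (not p2 implies (p1 and p2))), 0
2. not Box (not p2 implies (p1 and p2)), 0
3. not Box not Box (not p2 implies (p1 and p2)), 0
4. not (not p2 implies (p1 and p2)), 1
5. not p2, 1
6. not (p1 and p2), 1
7. Box (not p2 implies (p1 and p2)), 2
8. not p2 implies (p1 and p2), 0
9. not p2 implies (p1 and p2), 1
10. not p2 implies (p1 and p2), 2
11. p1 and p2, 0
12. p1, 0
13. p2, 0
14. p1 and p2, 1
15. p1, 1
16. p2, 1
Accessibility: 0R0, 0R1, 0R2, 1R0, 1R1, 1R2, 2R0, 2R1, 2R2
Branch closes: p2 and not p2 both at 1.
All branches of the tableau close; one closing branch shown above.

Unsatisfiable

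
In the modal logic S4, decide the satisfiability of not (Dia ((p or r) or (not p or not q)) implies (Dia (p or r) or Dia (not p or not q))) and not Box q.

1. not (Dia ((p or r) or (not p or not q)) implies (Dia (p or r) or Dia (not p or not q))) and not Box q, w0
2. not (Dia ((p or r) or (not p or not q)) implies (Dia (p or r) or Dia (not p or not q))), w0   [and-rule on 1]
3. not Box q, w0   [and-rule on 1]
4. Dia ((p or r) or (not p or not q)), w0   [neg-implies-rule on 2]
5. not (Dia (p or r) or Dia (not p or not q)), w0   [neg-implies-rule on 2]
6. not Dia (p or r), w0   [neg-or-rule on 5]
7. not Dia (not p or not q), w0   [neg-or-rule on 5]
8. not (p or r), w0   [neg-Dia-rule on 6 via w0Rw0]
9. not p, w0   [neg-or-rule on 8]
10. not r, w0   [neg-or-rule on 8]
11. not (not p or not q), w0   [neg-Dia-rule on 7 via w0Rw0]
12. p, w0   [neg-or-rule on 11]
13. q, w0   [neg-or-rule on 11]
Accessibility: w0Rw0
Branch closes: p and not p both at w0.
(One branch shown.) All branches close.

Unsatisfiable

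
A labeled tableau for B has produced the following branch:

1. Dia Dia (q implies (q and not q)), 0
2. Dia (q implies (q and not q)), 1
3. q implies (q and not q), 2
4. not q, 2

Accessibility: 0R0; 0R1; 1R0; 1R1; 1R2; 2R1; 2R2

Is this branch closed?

Not closed

No world carries both an atom and its negation.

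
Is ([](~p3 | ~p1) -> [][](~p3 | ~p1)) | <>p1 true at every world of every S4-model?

Valid

Tableau for the negation ~(([](~p3 | ~p1) -> [][](~p3 | ~p1)) | <>p1):
1. ~(([](~p3 | ~p1) -> [][](~p3 | ~p1)) | <>p1), w0
2. ~([](~p3 | ~p1) -> [][](~p3 | ~p1)), w0
3. ~<>p1, w0
4. [](~p3 | ~p1), w0
5. ~[][](~p3 | ~p1), w0
6. ~p1, w0
7. ~p3 | ~p1, w0
8. ~[](~p3 | ~p1), w1
9. ~p1, w1
10. ~p3 | ~p1, w1
11. ~(~p3 | ~p1), w2
12. p3, w2
13. p1, w2
14. ~p1, w2
Accessibility: w0Rw0, w0Rw1, w0Rw2, w1Rw1, w1Rw2, w2Rw2
Branch closes: p1 and ~p1 both at w2.
All branches of the negation close; one closing branch shown above.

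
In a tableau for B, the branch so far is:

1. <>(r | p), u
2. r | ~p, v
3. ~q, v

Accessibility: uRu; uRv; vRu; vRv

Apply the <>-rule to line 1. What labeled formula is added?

a fresh world w with uRw, and r | p at w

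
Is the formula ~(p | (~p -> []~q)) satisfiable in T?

Yes, satisfiable

1. ~(p | (~p -> []~q)), 0
2. ~p, 0   [~|-rule on 1]
3. ~(~p -> []~q), 0   [~|-rule on 1]
4. ~[]~q, 0   [~->-rule on 3]
5. q, 1   [~[]-rule on 4: fresh world 1, 0R1]
Accessibility: 0R0, 0R1, 1R1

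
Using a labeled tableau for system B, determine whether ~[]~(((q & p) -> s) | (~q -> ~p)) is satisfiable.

1. ~[]~(((q & p) -> s) | (~q -> ~p)), u
2. ((q & p) -> s) | (~q -> ~p), v
3. ~q -> ~p, v
4. ~p, v
Accessibility: uRu, uRv, vRu, vRv

Satisfiable (open branch found)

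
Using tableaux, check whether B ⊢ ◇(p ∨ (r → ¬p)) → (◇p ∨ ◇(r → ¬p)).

Yes, valid

Tableau for the negation ¬(◇(p ∨ (r → ¬p)) → (◇p ∨ ◇(r → ¬p))):
1. ¬(◇(p ∨ (r → ¬p)) → (◇p ∨ ◇(r → ¬p))), w0
2. ◇(p ∨ (r → ¬p)), w0
3. ¬(◇p ∨ ◇(r → ¬p)), w0
4. ¬◇p, w0
5. ¬◇(r → ¬p), w0
6. ¬p, w0
7. ¬(r → ¬p), w0
8. r, w0
9. p, w0
Accessibility: w0Rw0
Branch closes: p and ¬p both at w0.
Every branch of the negation's tableau closes; the branch above is one of them.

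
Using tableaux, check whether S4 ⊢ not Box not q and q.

Not valid

Tableau for the negation not (not Box not q and q):
1. not (not Box not q and q), w0
2. not q, w0
Accessibility: w0Rw0
The negation has an open branch (countermodel exists).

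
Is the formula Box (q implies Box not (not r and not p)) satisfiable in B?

Satisfiable

1. Box (q implies Box not (not r and not p)), w0
2. q implies Box not (not r and not p), w0   [Box-rule on 1 via w0Rw0]
3. Box not (not r and not p), w0   [implies-rule on 2 (branches; this branch)]
4. not (not r and not p), w0   [Box-rule on 3 via w0Rw0]
5. p, w0   [neg-and-rule on 4 (branches; this branch)]
Accessibility: w0Rw0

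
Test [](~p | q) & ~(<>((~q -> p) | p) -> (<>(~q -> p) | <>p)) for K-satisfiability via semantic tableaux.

Unsatisfiable (every branch closes)

1. [](~p | q) & ~(<>((~q -> p) | p) -> (<>(~q -> p) | <>p)), u
2. [](~p | q), u
3. ~(<>((~q -> p) | p) -> (<>(~q -> p) | <>p)), u
4. <>((~q -> p) | p), u
5. ~(<>(~q -> p) | <>p), u
6. ~<>(~q -> p), u
7. ~<>p, u
8. (~q -> p) | p, v
9. ~p | q, v
10. ~(~q -> p), v
11. ~q, v
12. ~p, v
13. ~q -> p, v
14. p, v
Accessibility: uRv
Branch closes: p and ~p both at v.
All branches of the tableau close; one closing branch shown above.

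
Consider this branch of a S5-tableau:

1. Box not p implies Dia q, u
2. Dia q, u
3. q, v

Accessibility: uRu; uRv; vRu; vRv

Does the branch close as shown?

There is no literal clash: for every atom and world, at most one sign appears.

Not closed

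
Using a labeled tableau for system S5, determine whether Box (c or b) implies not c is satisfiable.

1. Box (c or b) implies not c, 0
2. not c, 0
Accessibility: 0R0

Satisfiable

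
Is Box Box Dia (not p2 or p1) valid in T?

No, not valid

Tableau for the negation not Box Box Dia (not p2 or p1):
1. not Box Box Dia (not p2 or p1), u
2. not Box Dia (not p2 or p1), v
3. not Dia (not p2 or p1), w
4. not (not p2 or p1), w
5. p2, w
6. not p1, w
Accessibility: uRu, uRv, vRv, vRw, wRw
The negation has an open branch (countermodel exists).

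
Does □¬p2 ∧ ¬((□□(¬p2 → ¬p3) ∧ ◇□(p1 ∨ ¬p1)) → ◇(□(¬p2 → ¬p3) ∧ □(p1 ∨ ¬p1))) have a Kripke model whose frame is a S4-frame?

Unsatisfiable (every branch closes)

1. □¬p2 ∧ ¬((□□(¬p2 → ¬p3) ∧ ◇□(p1 ∨ ¬p1)) → ◇(□(¬p2 → ¬p3) ∧ □(p1 ∨ ¬p1))), u
2. □¬p2, u   [∧-rule on 1]
3. ¬((□□(¬p2 → ¬p3) ∧ ◇□(p1 ∨ ¬p1)) → ◇(□(¬p2 → ¬p3) ∧ □(p1 ∨ ¬p1))), u   [∧-rule on 1]
4. □□(¬p2 → ¬p3) ∧ ◇□(p1 ∨ ¬p1), u   [¬→-rule on 3]
5. ¬◇(□(¬p2 → ¬p3) ∧ □(p1 ∨ ¬p1)), u   [¬→-rule on 3]
6. □□(¬p2 → ¬p3), u   [∧-rule on 4]
7. ◇□(p1 ∨ ¬p1), u   [∧-rule on 4]
8. ¬p2, u   [□-rule on 2 via uRu]
9. ¬(□(¬p2 → ¬p3) ∧ □(p1 ∨ ¬p1)), u   [¬◇-rule on 5 via uRu]
10. □(¬p2 → ¬p3), u   [□-rule on 6 via uRu]
11. ¬p2 → ¬p3, u   [□-rule on 10 via uRu]
12. ¬□(¬p2 → ¬p3), u   [¬∧-rule on 9 (branches; this branch)]
13. ¬p3, u   [→-rule on 11 (branches; this branch)]
14. □(p1 ∨ ¬p1), v   [◇-rule on 7: fresh world v, uRv]
15. ¬p2, v   [□-rule on 2 via uRv]
16. ¬(□(¬p2 → ¬p3) ∧ □(p1 ∨ ¬p1)), v   [¬◇-rule on 5 via uRv]
17. □(¬p2 → ¬p3), v   [□-rule on 6 via uRv]
18. ¬p2 → ¬p3, v   [□-rule on 10 via uRv]
19. p1 ∨ ¬p1, v   [□-rule on 14 via vRv]
20. ¬□(p1 ∨ ¬p1), v   [¬∧-rule on 16 (branches; this branch)]
21. ¬p3, v   [→-rule on 18 (branches; this branch)]
22. ¬p1, v   [∨-rule on 19 (branches; this branch)]
23. ¬(¬p2 → ¬p3), w   [¬□-rule on 12: fresh world w, uRw]
24. ¬p2, w   [¬→-rule on 23]
25. p3, w   [¬→-rule on 23]
26. ¬(□(¬p2 → ¬p3) ∧ □(p1 ∨ ¬p1)), w   [¬◇-rule on 5 via uRw]
27. □(¬p2 → ¬p3), w   [□-rule on 6 via uRw]
28. ¬p2 → ¬p3, w   [□-rule on 10 via uRw]
29. ¬□(p1 ∨ ¬p1), w   [¬∧-rule on 26 (branches; this branch)]
30. ¬p3, w   [→-rule on 28 (branches; this branch)]
Accessibility: uRu, uRv, uRw, vRv, wRw
Branch closes: p3 and ¬p3 both at w.
All branches of the tableau close; one closing branch shown above.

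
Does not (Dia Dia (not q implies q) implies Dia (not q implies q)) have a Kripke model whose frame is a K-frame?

1. not (Dia Dia (not q implies q) implies Dia (not q implies q)), w0
2. Dia Dia (not q implies q), w0
3. not Dia (not q implies q), w0
4. Dia (not q implies q), w1
5. not (not q implies q), w1
6. not q, w1
7. not q implies q, w2
8. q, w2
Accessibility: w0Rw1, w1Rw2

Yes, satisfiable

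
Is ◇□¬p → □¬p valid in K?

Tableau for the negation ¬(◇□¬p → □¬p):
1. ¬(◇□¬p → □¬p), u
2. ◇□¬p, u
3. ¬□¬p, u
4. □¬p, v
5. p, w
Accessibility: uRv, uRw
The negation has an open branch (countermodel exists).

Invalid (countermodel exists)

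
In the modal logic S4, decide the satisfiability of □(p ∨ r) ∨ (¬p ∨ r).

1. □(p ∨ r) ∨ (¬p ∨ r), u
2. ¬p ∨ r, u
3. r, u
Accessibility: uRu

Yes, satisfiable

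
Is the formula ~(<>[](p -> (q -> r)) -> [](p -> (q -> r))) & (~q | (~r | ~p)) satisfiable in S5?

1. ~(<>[](p -> (q -> r)) -> [](p -> (q -> r))) & (~q | (~r | ~p)), 0
2. ~(<>[](p -> (q -> r)) -> [](p -> (q -> r))), 0
3. ~q | (~r | ~p), 0
4. <>[](p -> (q -> r)), 0
5. ~[](p -> (q -> r)), 0
6. ~r | ~p, 0
7. ~p, 0
8. [](p -> (q -> r)), 1
9. p -> (q -> r), 0
10. p -> (q -> r), 1
11. q -> r, 0
12. q -> r, 1
13. r, 0
14. r, 1
15. ~(p -> (q -> r)), 2
16. p, 2
17. ~(q -> r), 2
18. q, 2
19. ~r, 2
20. p -> (q -> r), 2
21. q -> r, 2
22. r, 2
Accessibility: 0R0, 0R1, 0R2, 1R0, 1R1, 1R2, 2R0, 2R1, 2R2
Branch closes: r and ~r both at 2.
All branches of the tableau close; one closing branch shown above.

Unsatisfiable (every branch closes)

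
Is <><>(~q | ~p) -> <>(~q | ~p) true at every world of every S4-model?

Tableau for the negation ~(<><>(~q | ~p) -> <>(~q | ~p)):
1. ~(<><>(~q | ~p) -> <>(~q | ~p)), w0
2. <><>(~q | ~p), w0
3. ~<>(~q | ~p), w0
4. ~(~q | ~p), w0
5. q, w0
6. p, w0
7. <>(~q | ~p), w1
8. ~(~q | ~p), w1
9. q, w1
10. p, w1
11. ~q | ~p, w2
12. ~(~q | ~p), w2
13. q, w2
14. p, w2
15. ~p, w2
Accessibility: w0Rw0, w0Rw1, w0Rw2, w1Rw1, w1Rw2, w2Rw2
Branch closes: p and ~p both at w2.
All branches of the negation close; one closing branch shown above.

Yes, valid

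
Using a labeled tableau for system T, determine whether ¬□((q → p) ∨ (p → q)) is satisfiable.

1. ¬□((q → p) ∨ (p → q)), w0
2. ¬((q → p) ∨ (p → q)), w1
3. ¬(q → p), w1
4. ¬(p → q), w1
5. q, w1
6. ¬p, w1
7. p, w1
8. ¬q, w1
Accessibility: w0Rw0, w0Rw1, w1Rw1
Branch closes: p and ¬p both at w1.
All branches of the tableau close; one closing branch shown above.

No, unsatisfiable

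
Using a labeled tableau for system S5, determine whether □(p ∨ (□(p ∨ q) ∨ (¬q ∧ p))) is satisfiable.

Yes, satisfiable

1. □(p ∨ (□(p ∨ q) ∨ (¬q ∧ p))), u
2. p ∨ (□(p ∨ q) ∨ (¬q ∧ p)), u
3. □(p ∨ q) ∨ (¬q ∧ p), u
4. ¬q ∧ p, u
5. ¬q, u
6. p, u
Accessibility: uRu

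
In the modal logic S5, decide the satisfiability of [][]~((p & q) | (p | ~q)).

1. [][]~((p & q) | (p | ~q)), u
2. []~((p & q) | (p | ~q)), u
3. ~((p & q) | (p | ~q)), u
4. ~(p & q), u
5. ~(p | ~q), u
6. ~p, u
7. q, u
Accessibility: uRu

Satisfiable (open branch found)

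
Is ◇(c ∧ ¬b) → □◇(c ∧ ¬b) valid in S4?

Not valid

Tableau for the negation ¬(◇(c ∧ ¬b) → □◇(c ∧ ¬b)):
1. ¬(◇(c ∧ ¬b) → □◇(c ∧ ¬b)), 0
2. ◇(c ∧ ¬b), 0
3. ¬□◇(c ∧ ¬b), 0
4. c ∧ ¬b, 1
5. c, 1
6. ¬b, 1
7. ¬◇(c ∧ ¬b), 2
8. ¬(c ∧ ¬b), 2
9. b, 2
Accessibility: 0R0, 0R1, 0R2, 1R1, 2R2
The negation has an open branch (countermodel exists).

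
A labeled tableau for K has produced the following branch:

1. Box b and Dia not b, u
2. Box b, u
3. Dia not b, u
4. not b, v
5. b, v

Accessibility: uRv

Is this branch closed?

Both b and not b appear at v.

Closed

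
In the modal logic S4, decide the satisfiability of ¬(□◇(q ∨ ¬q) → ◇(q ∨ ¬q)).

Unsatisfiable (every branch closes)

1. ¬(□◇(q ∨ ¬q) → ◇(q ∨ ¬q)), w0
2. □◇(q ∨ ¬q), w0   [¬→-rule on 1]
3. ¬◇(q ∨ ¬q), w0   [¬→-rule on 1]
4. ◇(q ∨ ¬q), w0   [□-rule on 2 via w0Rw0]
5. ¬(q ∨ ¬q), w0   [¬◇-rule on 3 via w0Rw0]
6. ¬q, w0   [¬∨-rule on 5]
7. q, w0   [¬∨-rule on 5]
Accessibility: w0Rw0
Branch closes: q and ¬q both at w0.
(One branch shown.) All branches close.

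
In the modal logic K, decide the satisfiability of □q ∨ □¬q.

Yes, satisfiable

1. □q ∨ □¬q, 0
2. □¬q, 0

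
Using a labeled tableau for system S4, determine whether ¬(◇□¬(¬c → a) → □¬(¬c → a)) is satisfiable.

Satisfiable

1. ¬(◇□¬(¬c → a) → □¬(¬c → a)), u
2. ◇□¬(¬c → a), u   [¬→-rule on 1]
3. ¬□¬(¬c → a), u   [¬→-rule on 1]
4. □¬(¬c → a), v   [◇-rule on 2: fresh world v, uRv]
5. ¬(¬c → a), v   [□-rule on 4 via vRv]
6. ¬c, v   [¬→-rule on 5]
7. ¬a, v   [¬→-rule on 5]
8. ¬c → a, w   [¬□-rule on 3: fresh world w, uRw]
9. a, w   [→-rule on 8 (branches; this branch)]
Accessibility: uRu, uRv, uRw, vRv, wRw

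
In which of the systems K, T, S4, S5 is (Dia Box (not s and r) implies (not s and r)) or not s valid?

S5-tableau for the negation not ((Dia Box (not s and r) implies (not s and r)) or not s):
1. not ((Dia Box (not s and r) implies (not s and r)) or not s), w0
2. not (Dia Box (not s and r) implies (not s and r)), w0
3. s, w0
4. Dia Box (not s and r), w0
5. not (not s and r), w0
6. not r, w0
7. Box (not s and r), w1
8. not s and r, w0
9. not s, w0
10. r, w0
Accessibility: w0Rw0, w0Rw1, w1Rw0, w1Rw1
Branch closes: s and not s both at w0.
Every branch closes (one shown): valid in S5.
S4-tableau for the negation not ((Dia Box (not s and r) implies (not s and r)) or not s):
1. not ((Dia Box (not s and r) implies (not s and r)) or not s), w0
2. not (Dia Box (not s and r) implies (not s and r)), w0
3. s, w0
4. Dia Box (not s and r), w0
5. not (not s and r), w0
6. not r, w0
7. Box (not s and r), w1
8. not s and r, w1
9. not s, w1
10. r, w1
Accessibility: w0Rw0, w0Rw1, w1Rw1
Complete open branch: countermodel on an S4-frame, so not valid in S4, nor in K, T (the same frame is also a K-frame and a T-frame).

S5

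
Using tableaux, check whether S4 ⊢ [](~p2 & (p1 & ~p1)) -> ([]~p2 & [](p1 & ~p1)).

Tableau for the negation ~([](~p2 & (p1 & ~p1)) -> ([]~p2 & [](p1 & ~p1))):
1. ~([](~p2 & (p1 & ~p1)) -> ([]~p2 & [](p1 & ~p1))), 0
2. [](~p2 & (p1 & ~p1)), 0
3. ~([]~p2 & [](p1 & ~p1)), 0
4. ~p2 & (p1 & ~p1), 0
5. ~p2, 0
6. p1 & ~p1, 0
7. p1, 0
8. ~p1, 0
Accessibility: 0R0
Branch closes: p1 and ~p1 both at 0.
All branches of the negation close; one closing branch shown above.

Yes, valid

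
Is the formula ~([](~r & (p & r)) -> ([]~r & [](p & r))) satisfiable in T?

1. ~([](~r & (p & r)) -> ([]~r & [](p & r))), 0
2. [](~r & (p & r)), 0   [~->-rule on 1]
3. ~([]~r & [](p & r)), 0   [~->-rule on 1]
4. ~r & (p & r), 0   [[]-rule on 2 via 0R0]
5. ~r, 0   [&-rule on 4]
6. p & r, 0   [&-rule on 4]
7. p, 0   [&-rule on 6]
8. r, 0   [&-rule on 6]
Accessibility: 0R0
Branch closes: r and ~r both at 0.
Every branch closes; the branch above is one of them.

Unsatisfiable (every branch closes)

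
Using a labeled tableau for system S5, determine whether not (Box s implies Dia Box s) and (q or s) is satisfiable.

No, unsatisfiable

1. not (Box s implies Dia Box s) and (q or s), w0
2. not (Box s implies Dia Box s), w0   [and-rule on 1]
3. q or s, w0   [and-rule on 1]
4. Box s, w0   [neg-implies-rule on 2]
5. not Dia Box s, w0   [neg-implies-rule on 2]
6. s, w0   [Box-rule on 4 via w0Rw0]
7. not Box s, w0   [neg-Dia-rule on 5 via w0Rw0]
8. not s, w1   [neg-Box-rule on 7: fresh world w1, w0Rw1]
9. s, w1   [Box-rule on 4 via w0Rw1]
Accessibility: w0Rw0, w0Rw1, w1Rw0, w1Rw1
Branch closes: s and not s both at w1.
(One branch shown.) All branches close.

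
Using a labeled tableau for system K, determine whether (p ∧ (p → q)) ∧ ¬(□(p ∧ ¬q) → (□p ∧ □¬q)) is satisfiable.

No, unsatisfiable

1. (p ∧ (p → q)) ∧ ¬(□(p ∧ ¬q) → (□p ∧ □¬q)), 0
2. p ∧ (p → q), 0   [∧-rule on 1]
3. ¬(□(p ∧ ¬q) → (□p ∧ □¬q)), 0   [∧-rule on 1]
4. p, 0   [∧-rule on 2]
5. p → q, 0   [∧-rule on 2]
6. □(p ∧ ¬q), 0   [¬→-rule on 3]
7. ¬(□p ∧ □¬q), 0   [¬→-rule on 3]
8. q, 0   [→-rule on 5 (branches; this branch)]
9. ¬□¬q, 0   [¬∧-rule on 7 (branches; this branch)]
10. q, 1   [¬□-rule on 9: fresh world 1, 0R1]
11. p ∧ ¬q, 1   [□-rule on 6 via 0R1]
12. p, 1   [∧-rule on 11]
13. ¬q, 1   [∧-rule on 11]
Accessibility: 0R1
Branch closes: q and ¬q both at 1.
All branches of the tableau close; one closing branch shown above.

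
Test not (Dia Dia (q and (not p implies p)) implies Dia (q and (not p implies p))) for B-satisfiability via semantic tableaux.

1. not (Dia Dia (q and (not p implies p)) implies Dia (q and (not p implies p))), w0
2. Dia Dia (q and (not p implies p)), w0
3. not Dia (q and (not p implies p)), w0
4. not (q and (not p implies p)), w0
5. not (not p implies p), w0
6. not p, w0
7. Dia (q and (not p implies p)), w1
8. not (q and (not p implies p)), w1
9. not (not p implies p), w1
10. not p, w1
11. q and (not p implies p), w2
12. q, w2
13. not p implies p, w2
14. p, w2
Accessibility: w0Rw0, w0Rw1, w1Rw0, w1Rw1, w1Rw2, w2Rw1, w2Rw2

Satisfiable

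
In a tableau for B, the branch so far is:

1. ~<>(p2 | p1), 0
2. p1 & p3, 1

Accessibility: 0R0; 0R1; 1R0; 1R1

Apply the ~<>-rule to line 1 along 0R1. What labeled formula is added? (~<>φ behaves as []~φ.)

~(p2 | p1), 1

~<>φ behaves as []~φ: propagate the negated body to each accessible world.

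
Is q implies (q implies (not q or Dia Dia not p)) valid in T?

No, not valid

Tableau for the negation not (q implies (q implies (not q or Dia Dia not p))):
1. not (q implies (q implies (not q or Dia Dia not p))), w0
2. q, w0
3. not (q implies (not q or Dia Dia not p)), w0
4. not (not q or Dia Dia not p), w0
5. not Dia Dia not p, w0
6. not Dia not p, w0
7. p, w0
Accessibility: w0Rw0
The negation has an open branch (countermodel exists).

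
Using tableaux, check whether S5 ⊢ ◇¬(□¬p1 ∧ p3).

Tableau for the negation ¬◇¬(□¬p1 ∧ p3):
1. ¬◇¬(□¬p1 ∧ p3), u
2. □¬p1 ∧ p3, u
3. □¬p1, u
4. p3, u
5. ¬p1, u
Accessibility: uRu
The negation has an open branch (countermodel exists).

Invalid (countermodel exists)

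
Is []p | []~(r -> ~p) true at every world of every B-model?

No, not valid

Tableau for the negation ~([]p | []~(r -> ~p)):
1. ~([]p | []~(r -> ~p)), 0
2. ~[]p, 0
3. ~[]~(r -> ~p), 0
4. ~p, 1
5. r -> ~p, 2
6. ~p, 2
Accessibility: 0R0, 0R1, 0R2, 1R0, 1R1, 2R0, 2R2
The negation has an open branch (countermodel exists).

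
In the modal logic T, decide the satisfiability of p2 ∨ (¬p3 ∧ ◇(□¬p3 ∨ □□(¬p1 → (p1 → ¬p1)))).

Satisfiable (open branch found)

1. p2 ∨ (¬p3 ∧ ◇(□¬p3 ∨ □□(¬p1 → (p1 → ¬p1)))), w0
2. ¬p3 ∧ ◇(□¬p3 ∨ □□(¬p1 → (p1 → ¬p1))), w0   [∨-rule on 1 (branches; this branch)]
3. ¬p3, w0   [∧-rule on 2]
4. ◇(□¬p3 ∨ □□(¬p1 → (p1 → ¬p1))), w0   [∧-rule on 2]
5. □¬p3 ∨ □□(¬p1 → (p1 → ¬p1)), w1   [◇-rule on 4: fresh world w1, w0Rw1]
6. □□(¬p1 → (p1 → ¬p1)), w1   [∨-rule on 5 (branches; this branch)]
7. □(¬p1 → (p1 → ¬p1)), w1   [□-rule on 6 via w1Rw1]
8. ¬p1 → (p1 → ¬p1), w1   [□-rule on 7 via w1Rw1]
9. p1 → ¬p1, w1   [→-rule on 8 (branches; this branch)]
10. ¬p1, w1   [→-rule on 9 (branches; this branch)]
Accessibility: w0Rw0, w0Rw1, w1Rw1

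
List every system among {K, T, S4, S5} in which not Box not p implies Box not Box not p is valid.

S5

S4-tableau for the negation not (not Box not p implies Box not Box not p):
1. not (not Box not p implies Box not Box not p), 0
2. not Box not p, 0
3. not Box not Box not p, 0
4. p, 1
5. Box not p, 2
6. not p, 2
Accessibility: 0R0, 0R1, 0R2, 1R1, 2R2
Complete open branch: countermodel on an S4-frame, so not valid in S4, nor in K, T (the same frame is also a K-frame and a T-frame).
S5-tableau for the negation not (not Box not p implies Box not Box not p):
1. not (not Box not p implies Box not Box not p), 0
2. not Box not p, 0
3. not Box not Box not p, 0
4. p, 1
5. Box not p, 2
6. not p, 0
7. not p, 1
Accessibility: 0R0, 0R1, 0R2, 1R0, 1R1, 1R2, 2R0, 2R1, 2R2
Branch closes: p and not p both at 1.
Every branch closes (one shown): valid in S5.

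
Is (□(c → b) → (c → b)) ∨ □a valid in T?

Tableau for the negation ¬((□(c → b) → (c → b)) ∨ □a):
1. ¬((□(c → b) → (c → b)) ∨ □a), w0
2. ¬(□(c → b) → (c → b)), w0
3. ¬□a, w0
4. □(c → b), w0
5. ¬(c → b), w0
6. c, w0
7. ¬b, w0
8. c → b, w0
9. b, w0
Accessibility: w0Rw0
Branch closes: b and ¬b both at w0.
Every branch of the negation's tableau closes; the branch above is one of them.

Valid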